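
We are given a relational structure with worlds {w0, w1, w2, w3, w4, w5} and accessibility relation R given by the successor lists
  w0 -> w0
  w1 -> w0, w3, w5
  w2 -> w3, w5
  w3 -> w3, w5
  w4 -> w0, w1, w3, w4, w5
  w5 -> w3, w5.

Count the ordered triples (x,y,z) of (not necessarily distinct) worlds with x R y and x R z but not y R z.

Enumerating: (w1,w0,w3), (w1,w0,w5), (w1,w3,w0), (w1,w5,w0), (w4,w0,w1), (w4,w0,w3), (w4,w0,w4), (w4,w0,w5), (w4,w1,w1), (w4,w1,w4), (w4,w3,w0), (w4,w3,w1), (w4,w3,w4), (w4,w5,w0), (w4,w5,w1), (w4,w5,w4).

16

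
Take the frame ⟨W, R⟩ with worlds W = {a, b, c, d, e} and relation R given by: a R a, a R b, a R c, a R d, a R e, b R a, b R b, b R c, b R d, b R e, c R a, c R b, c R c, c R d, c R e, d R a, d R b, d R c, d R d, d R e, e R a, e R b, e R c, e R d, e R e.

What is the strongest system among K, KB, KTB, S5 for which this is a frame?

Symmetric (axiom B): yes — every pair in R has its reverse in R.
Reflexive (axiom T): yes — every world is R-related to itself.
Euclidean (axiom 5): yes — any two successors of a common world are R-related.
So F validates K, KB, KTB, S5. The strongest is S5.

S5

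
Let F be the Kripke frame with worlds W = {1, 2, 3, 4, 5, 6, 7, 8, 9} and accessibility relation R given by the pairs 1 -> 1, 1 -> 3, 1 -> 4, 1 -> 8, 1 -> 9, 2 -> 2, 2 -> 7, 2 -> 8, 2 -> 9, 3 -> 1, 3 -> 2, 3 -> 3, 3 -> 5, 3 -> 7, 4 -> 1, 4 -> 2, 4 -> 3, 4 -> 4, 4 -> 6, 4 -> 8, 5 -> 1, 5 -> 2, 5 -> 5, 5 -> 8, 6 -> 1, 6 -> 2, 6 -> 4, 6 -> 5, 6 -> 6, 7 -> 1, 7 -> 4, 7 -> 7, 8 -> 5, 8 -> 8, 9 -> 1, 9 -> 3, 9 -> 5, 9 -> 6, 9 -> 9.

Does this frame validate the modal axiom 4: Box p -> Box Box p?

No

The schema 4 characterises exactly the transitive frames.
Transitive: no — 1 R 3 and 3 R 2, but not 1 R 2.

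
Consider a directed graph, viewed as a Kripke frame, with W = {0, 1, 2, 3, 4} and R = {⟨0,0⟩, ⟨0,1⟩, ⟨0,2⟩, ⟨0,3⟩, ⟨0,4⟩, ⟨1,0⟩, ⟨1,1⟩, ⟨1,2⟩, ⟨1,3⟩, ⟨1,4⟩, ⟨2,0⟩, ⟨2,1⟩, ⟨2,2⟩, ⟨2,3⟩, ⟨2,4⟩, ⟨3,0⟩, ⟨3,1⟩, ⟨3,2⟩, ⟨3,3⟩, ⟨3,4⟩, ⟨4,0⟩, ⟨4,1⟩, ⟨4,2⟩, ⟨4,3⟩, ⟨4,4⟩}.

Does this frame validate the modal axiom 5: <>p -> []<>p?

Yes

By correspondence theory, 5 is valid on a frame iff R is Euclidean.
Euclidean: yes — any two successors of a common world are R-related.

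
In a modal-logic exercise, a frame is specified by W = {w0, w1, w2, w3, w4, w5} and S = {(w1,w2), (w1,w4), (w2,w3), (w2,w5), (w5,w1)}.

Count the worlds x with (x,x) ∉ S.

Enumerating: w0, w1, w2, w3, w4, w5.

6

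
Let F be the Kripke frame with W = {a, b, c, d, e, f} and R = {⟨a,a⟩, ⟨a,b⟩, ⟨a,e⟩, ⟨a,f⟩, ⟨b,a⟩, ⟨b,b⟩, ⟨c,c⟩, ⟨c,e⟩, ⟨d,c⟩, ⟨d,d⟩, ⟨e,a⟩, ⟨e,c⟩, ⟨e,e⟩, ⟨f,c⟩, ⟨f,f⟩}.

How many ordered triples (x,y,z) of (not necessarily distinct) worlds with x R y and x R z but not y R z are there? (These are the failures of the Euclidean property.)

Enumerating: (a,b,e), (a,b,f), (a,e,b), (a,e,f), (a,f,a), (a,f,b), (a,f,e), (d,c,d), (e,a,c), (e,c,a), (f,c,f).

11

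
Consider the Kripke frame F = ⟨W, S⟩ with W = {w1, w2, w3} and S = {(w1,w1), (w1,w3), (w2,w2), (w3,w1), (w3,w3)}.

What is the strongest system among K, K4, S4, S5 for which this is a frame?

S5

Transitive (axiom 4): yes — every two-step S-path is closed by a direct edge.
Reflexive (axiom T): yes — every world is S-related to itself.
Euclidean (axiom 5): yes — any two successors of a common world are S-related.
So F validates K, K4, S4, S5. The strongest is S5.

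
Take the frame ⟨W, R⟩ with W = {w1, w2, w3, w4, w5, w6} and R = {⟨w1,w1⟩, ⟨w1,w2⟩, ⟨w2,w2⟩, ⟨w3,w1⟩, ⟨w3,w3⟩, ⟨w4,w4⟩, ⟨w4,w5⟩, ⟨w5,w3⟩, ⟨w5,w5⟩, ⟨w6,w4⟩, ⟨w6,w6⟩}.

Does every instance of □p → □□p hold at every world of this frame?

No

Axiom 4 corresponds to the accessibility relation being transitive.
Transitive: no — w3 R w1 and w1 R w2, but not w3 R w2.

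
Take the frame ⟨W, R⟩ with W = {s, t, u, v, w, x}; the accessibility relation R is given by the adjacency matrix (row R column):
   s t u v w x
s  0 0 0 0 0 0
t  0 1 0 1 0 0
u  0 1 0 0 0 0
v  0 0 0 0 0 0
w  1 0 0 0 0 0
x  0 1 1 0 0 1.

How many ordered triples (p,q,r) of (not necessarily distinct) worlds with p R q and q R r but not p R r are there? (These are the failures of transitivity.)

Enumerating: (u,t,v), (x,t,v).

2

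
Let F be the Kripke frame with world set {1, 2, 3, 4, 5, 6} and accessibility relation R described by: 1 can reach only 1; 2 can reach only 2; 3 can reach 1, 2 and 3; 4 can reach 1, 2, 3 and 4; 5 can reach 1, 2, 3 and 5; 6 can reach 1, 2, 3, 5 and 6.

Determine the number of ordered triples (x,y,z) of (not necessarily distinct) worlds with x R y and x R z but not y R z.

Enumerating: (3,1,2), (3,1,3), (3,2,1), (3,2,3), (4,1,2), (4,1,3), (4,1,4), (4,2,1), (4,2,3), (4,2,4), (4,3,4), (5,1,2), … and 17 more.
Total: 29.

29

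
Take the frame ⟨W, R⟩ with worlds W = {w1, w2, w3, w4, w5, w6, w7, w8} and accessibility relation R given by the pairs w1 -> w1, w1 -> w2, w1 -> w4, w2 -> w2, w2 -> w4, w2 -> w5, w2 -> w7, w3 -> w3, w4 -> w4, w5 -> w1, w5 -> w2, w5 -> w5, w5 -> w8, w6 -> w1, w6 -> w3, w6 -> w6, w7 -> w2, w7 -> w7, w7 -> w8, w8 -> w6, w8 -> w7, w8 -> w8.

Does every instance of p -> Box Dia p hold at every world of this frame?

No

Axiom B corresponds to the accessibility relation being symmetric.
Symmetric: no — w1 R w2 but not w2 R w1.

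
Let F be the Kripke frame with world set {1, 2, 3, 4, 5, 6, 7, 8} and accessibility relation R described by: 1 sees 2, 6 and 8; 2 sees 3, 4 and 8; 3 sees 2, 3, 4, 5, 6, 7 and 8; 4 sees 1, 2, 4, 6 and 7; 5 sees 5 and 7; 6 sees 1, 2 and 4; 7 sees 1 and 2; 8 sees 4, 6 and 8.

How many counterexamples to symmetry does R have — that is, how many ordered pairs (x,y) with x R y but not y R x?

Enumerating: (1,2), (1,8), (2,8), (3,4), (3,5), (3,6), (3,7), (3,8), (4,1), (4,7), (5,7), (6,2), (7,1), (7,2), (8,4), (8,6).

16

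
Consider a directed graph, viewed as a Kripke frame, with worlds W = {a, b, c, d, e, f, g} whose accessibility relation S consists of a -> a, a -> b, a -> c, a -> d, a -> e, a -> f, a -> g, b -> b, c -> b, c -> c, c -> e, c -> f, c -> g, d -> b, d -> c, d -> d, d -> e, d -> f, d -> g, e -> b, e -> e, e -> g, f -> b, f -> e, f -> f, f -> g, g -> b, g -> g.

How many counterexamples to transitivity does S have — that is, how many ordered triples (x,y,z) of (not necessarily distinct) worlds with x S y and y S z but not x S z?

0

S is transitive; there are no such tuples.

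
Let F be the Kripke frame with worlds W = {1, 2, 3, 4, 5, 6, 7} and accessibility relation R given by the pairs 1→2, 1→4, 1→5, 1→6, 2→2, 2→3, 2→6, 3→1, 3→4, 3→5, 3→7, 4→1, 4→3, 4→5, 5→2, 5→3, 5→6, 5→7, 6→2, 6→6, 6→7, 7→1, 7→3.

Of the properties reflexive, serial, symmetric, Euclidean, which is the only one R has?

Reflexive: no — 1 is not related to itself.
Serial: yes — every world has a successor (e.g. 1 R 2).
Symmetric: no — 1 R 2 but not 2 R 1.
Euclidean: no — 1 R 2 and 1 R 4, but not 2 R 4.
Only serial holds.

serial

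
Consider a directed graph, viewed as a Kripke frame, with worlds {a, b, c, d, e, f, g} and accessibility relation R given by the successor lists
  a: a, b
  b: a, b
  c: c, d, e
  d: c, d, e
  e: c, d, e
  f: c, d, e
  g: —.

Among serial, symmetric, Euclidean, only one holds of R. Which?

Euclidean

Serial: no — g has no R-successor.
Symmetric: no — f R c but not c R f.
Euclidean: yes — any two successors of a common world are R-related.
Only Euclidean holds.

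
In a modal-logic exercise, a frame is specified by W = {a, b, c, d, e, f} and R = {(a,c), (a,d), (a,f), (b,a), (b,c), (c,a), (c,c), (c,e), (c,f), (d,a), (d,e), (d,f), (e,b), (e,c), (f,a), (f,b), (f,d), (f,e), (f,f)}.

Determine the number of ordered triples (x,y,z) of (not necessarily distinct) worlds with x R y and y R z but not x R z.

Enumerating: (a,c,a), (a,c,e), (a,d,a), (a,d,e), (a,f,a), (a,f,b), (a,f,e), (b,a,d), (b,a,f), (b,c,e), (b,c,f), (c,a,d), … and 16 more.
Total: 28.

28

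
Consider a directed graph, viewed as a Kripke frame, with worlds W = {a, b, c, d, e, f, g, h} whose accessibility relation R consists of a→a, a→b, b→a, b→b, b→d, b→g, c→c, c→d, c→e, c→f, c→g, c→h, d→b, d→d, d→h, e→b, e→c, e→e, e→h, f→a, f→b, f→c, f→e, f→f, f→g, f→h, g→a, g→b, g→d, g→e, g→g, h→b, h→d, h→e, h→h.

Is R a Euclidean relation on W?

No

Euclidean: no — b R a and b R d, but not a R d.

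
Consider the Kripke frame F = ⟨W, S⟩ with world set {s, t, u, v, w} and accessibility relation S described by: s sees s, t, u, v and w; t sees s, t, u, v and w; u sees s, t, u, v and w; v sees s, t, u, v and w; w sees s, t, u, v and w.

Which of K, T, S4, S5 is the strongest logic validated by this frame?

Reflexive (axiom T): yes — every world is S-related to itself.
Transitive (axiom 4): yes — every two-step S-path is closed by a direct edge.
Euclidean (axiom 5): yes — any two successors of a common world are S-related.
So F validates K, T, S4, S5. The strongest is S5.

S5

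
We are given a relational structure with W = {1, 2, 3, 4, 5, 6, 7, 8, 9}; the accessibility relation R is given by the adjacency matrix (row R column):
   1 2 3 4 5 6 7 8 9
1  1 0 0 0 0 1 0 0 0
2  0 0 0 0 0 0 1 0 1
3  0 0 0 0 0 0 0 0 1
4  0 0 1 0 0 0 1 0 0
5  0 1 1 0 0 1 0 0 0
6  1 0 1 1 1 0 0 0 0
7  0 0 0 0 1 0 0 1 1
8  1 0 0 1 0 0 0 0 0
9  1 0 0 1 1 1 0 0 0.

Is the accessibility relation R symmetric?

No

Symmetric: no — 2 R 7 but not 7 R 2.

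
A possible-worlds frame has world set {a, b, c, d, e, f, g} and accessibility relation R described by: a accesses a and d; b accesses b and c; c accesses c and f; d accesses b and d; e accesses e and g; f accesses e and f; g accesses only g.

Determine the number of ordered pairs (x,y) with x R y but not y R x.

Enumerating: (a,d), (b,c), (c,f), (d,b), (e,g), (f,e).

6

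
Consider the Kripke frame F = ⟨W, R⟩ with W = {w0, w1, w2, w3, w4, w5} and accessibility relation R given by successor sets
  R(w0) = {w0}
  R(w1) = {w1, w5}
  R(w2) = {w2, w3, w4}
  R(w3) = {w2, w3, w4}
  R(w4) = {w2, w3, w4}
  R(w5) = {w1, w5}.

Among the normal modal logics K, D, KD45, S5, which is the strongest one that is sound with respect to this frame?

Serial (axiom D): yes — every world has a successor (e.g. w0 R w0).
Euclidean (axiom 5): yes — any two successors of a common world are R-related.
Transitive (axiom 4): yes — every two-step R-path is closed by a direct edge.
Reflexive (axiom T): yes — every world is R-related to itself.
So F validates K, D, KD45, S5. The strongest is S5.

S5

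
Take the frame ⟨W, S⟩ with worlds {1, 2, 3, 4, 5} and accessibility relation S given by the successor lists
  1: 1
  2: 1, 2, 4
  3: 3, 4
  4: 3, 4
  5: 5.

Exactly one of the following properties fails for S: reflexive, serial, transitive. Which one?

transitive

Reflexive: yes — every world is S-related to itself.
Serial: yes — every world has a successor (e.g. 1 S 1).
Transitive: no — 2 S 4 and 4 S 3, but not 2 S 3.
Only transitive fails.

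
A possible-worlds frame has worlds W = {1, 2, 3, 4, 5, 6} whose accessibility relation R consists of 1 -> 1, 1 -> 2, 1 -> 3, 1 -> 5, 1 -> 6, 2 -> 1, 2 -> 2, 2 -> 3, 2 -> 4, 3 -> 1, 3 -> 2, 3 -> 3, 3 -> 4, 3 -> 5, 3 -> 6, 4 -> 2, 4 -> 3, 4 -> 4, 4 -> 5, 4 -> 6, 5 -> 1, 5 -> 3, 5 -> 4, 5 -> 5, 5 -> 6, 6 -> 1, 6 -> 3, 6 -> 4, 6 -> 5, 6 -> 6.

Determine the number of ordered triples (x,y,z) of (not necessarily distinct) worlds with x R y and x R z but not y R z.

Enumerating: (1,2,5), (1,2,6), (1,5,2), (1,6,2), (2,1,4), (2,4,1), (3,1,4), (3,2,5), (3,2,6), (3,4,1), (3,5,2), (3,6,2), … and 8 more.
Total: 20.

20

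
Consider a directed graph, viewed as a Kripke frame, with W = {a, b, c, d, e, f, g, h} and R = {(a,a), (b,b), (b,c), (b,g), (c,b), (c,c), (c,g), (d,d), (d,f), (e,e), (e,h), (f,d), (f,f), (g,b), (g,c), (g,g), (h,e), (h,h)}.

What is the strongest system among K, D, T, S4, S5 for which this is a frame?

S5

Serial (axiom D): yes — every world has a successor (e.g. a R a).
Reflexive (axiom T): yes — every world is R-related to itself.
Transitive (axiom 4): yes — every two-step R-path is closed by a direct edge.
Euclidean (axiom 5): yes — any two successors of a common world are R-related.
So F validates K, D, T, S4, S5. The strongest is S5.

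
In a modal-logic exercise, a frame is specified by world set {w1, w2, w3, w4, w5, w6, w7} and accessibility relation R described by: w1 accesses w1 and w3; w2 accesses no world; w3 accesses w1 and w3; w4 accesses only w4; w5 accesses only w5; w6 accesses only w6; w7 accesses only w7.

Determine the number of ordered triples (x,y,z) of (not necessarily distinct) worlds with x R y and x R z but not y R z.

R is Euclidean; there are no such tuples.

0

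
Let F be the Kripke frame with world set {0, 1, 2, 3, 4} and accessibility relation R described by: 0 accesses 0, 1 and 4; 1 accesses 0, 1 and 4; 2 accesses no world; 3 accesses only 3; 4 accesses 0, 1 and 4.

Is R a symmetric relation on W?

Yes

Symmetric: yes — every pair in R has its reverse in R.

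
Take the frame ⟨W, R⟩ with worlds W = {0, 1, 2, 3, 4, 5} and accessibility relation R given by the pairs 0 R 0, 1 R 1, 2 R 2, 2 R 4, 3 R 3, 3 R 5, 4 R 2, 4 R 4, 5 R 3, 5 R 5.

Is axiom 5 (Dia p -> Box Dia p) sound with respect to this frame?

Yes

Axiom 5 corresponds to the accessibility relation being Euclidean.
Euclidean: yes — any two successors of a common world are R-related.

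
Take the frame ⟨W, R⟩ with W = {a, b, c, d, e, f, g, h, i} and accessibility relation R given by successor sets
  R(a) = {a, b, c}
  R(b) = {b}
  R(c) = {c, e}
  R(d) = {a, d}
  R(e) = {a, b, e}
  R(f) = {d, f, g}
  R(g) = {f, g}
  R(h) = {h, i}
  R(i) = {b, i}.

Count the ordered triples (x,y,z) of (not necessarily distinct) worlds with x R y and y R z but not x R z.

Enumerating: (a,c,e), (c,e,a), (c,e,b), (d,a,b), (d,a,c), (e,a,c), (f,d,a), (g,f,d), (h,i,b).

9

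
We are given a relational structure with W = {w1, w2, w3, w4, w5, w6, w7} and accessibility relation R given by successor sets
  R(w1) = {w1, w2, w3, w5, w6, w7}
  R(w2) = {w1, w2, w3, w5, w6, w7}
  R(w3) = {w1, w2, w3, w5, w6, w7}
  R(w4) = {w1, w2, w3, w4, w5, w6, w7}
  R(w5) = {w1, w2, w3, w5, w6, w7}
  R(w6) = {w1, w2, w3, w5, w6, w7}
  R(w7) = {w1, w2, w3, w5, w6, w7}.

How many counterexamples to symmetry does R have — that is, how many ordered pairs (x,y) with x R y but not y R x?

Enumerating: (w4,w1), (w4,w2), (w4,w3), (w4,w5), (w4,w6), (w4,w7).

6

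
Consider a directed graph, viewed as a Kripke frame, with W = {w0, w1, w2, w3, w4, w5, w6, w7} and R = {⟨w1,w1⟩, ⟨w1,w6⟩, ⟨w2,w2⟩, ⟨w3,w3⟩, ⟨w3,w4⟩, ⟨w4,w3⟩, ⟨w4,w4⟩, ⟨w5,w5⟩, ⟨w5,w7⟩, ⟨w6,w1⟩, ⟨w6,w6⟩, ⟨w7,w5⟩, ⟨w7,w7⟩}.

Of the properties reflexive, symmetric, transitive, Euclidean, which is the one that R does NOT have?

reflexive

Reflexive: no — w0 is not related to itself.
Symmetric: yes — every pair in R has its reverse in R.
Transitive: yes — every two-step R-path is closed by a direct edge.
Euclidean: yes — any two successors of a common world are R-related.
Only reflexive fails.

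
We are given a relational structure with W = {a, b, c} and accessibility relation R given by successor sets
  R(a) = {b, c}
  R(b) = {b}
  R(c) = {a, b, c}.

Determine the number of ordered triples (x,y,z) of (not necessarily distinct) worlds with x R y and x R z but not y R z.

4

Enumerating: (a,b,c), (c,a,a), (c,b,a), (c,b,c).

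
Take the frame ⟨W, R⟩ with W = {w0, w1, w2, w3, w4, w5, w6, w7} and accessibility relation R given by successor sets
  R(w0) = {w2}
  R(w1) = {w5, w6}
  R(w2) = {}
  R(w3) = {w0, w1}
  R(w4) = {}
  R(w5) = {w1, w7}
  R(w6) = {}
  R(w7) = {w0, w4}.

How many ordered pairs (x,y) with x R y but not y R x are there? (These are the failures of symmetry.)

7

Enumerating: (w0,w2), (w1,w6), (w3,w0), (w3,w1), (w5,w7), (w7,w0), (w7,w4).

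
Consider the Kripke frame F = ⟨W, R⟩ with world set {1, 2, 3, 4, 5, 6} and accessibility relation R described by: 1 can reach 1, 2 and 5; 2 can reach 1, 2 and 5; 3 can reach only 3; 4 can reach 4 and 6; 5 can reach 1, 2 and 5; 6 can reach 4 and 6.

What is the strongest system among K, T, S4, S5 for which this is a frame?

Reflexive (axiom T): yes — every world is R-related to itself.
Transitive (axiom 4): yes — every two-step R-path is closed by a direct edge.
Euclidean (axiom 5): yes — any two successors of a common world are R-related.
So F validates K, T, S4, S5. The strongest is S5.

S5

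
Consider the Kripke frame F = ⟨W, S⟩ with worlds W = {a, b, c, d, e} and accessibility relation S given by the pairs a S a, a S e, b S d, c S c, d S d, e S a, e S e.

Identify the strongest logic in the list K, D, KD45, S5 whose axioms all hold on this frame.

KD45

Serial (axiom D): yes — every world has a successor (e.g. a S a).
Euclidean (axiom 5): yes — any two successors of a common world are S-related.
Transitive (axiom 4): yes — every two-step S-path is closed by a direct edge.
Reflexive (axiom T): no — b is not related to itself.
So F validates K, D, KD45; S5 would additionally require S to be reflexive. The strongest is KD45.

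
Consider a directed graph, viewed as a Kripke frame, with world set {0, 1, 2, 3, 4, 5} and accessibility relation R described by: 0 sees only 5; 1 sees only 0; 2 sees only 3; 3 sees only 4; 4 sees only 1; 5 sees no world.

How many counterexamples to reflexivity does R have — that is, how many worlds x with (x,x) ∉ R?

6

Enumerating: 0, 1, 2, 3, 4, 5.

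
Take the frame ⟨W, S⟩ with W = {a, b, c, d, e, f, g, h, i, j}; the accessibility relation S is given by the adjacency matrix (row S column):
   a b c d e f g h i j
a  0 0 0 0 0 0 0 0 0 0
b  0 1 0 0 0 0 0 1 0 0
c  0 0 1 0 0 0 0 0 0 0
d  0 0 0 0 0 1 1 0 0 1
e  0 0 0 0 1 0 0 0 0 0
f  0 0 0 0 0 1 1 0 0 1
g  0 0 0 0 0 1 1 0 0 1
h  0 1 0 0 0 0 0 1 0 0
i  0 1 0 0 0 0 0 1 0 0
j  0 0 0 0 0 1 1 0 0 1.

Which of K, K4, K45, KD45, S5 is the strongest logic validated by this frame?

Transitive (axiom 4): yes — every two-step S-path is closed by a direct edge.
Euclidean (axiom 5): yes — any two successors of a common world are S-related.
Serial (axiom D): no — a has no S-successor.
Reflexive (axiom T): no — a is not related to itself.
So F validates K, K4, K45; KD45 would additionally require S to be serial. The strongest is K45.

K45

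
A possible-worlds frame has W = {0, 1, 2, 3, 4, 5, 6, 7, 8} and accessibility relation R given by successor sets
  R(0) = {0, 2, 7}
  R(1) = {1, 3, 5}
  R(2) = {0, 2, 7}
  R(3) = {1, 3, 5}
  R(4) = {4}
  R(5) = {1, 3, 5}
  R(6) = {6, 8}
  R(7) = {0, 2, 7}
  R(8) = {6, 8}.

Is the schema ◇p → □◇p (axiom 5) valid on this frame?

Axiom 5 corresponds to the accessibility relation being Euclidean.
Euclidean: yes — any two successors of a common world are R-related.

Yes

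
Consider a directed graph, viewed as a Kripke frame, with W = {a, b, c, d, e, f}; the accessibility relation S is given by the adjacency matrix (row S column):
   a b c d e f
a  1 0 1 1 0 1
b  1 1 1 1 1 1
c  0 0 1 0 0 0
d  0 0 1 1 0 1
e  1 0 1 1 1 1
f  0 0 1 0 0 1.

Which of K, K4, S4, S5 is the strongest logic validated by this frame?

Transitive (axiom 4): yes — every two-step S-path is closed by a direct edge.
Reflexive (axiom T): yes — every world is S-related to itself.
Euclidean (axiom 5): no — a S c and a S d, but not c S d.
So F validates K, K4, S4; S5 would additionally require S to be Euclidean. The strongest is S4.

S4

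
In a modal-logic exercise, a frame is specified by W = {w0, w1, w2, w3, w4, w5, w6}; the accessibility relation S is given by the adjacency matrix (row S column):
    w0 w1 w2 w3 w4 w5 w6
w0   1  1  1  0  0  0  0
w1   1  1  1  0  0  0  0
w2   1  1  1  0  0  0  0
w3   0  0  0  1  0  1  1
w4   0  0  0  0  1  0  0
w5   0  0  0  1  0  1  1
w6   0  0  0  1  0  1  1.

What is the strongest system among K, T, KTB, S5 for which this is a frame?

Reflexive (axiom T): yes — every world is S-related to itself.
Symmetric (axiom B): yes — every pair in S has its reverse in S.
Euclidean (axiom 5): yes — any two successors of a common world are S-related.
So F validates K, T, KTB, S5. The strongest is S5.

S5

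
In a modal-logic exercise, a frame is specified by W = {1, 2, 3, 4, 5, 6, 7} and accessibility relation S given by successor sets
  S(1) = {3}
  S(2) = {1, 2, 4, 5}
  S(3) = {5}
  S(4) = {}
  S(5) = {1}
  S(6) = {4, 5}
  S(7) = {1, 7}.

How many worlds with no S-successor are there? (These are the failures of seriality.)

1

Enumerating: 4.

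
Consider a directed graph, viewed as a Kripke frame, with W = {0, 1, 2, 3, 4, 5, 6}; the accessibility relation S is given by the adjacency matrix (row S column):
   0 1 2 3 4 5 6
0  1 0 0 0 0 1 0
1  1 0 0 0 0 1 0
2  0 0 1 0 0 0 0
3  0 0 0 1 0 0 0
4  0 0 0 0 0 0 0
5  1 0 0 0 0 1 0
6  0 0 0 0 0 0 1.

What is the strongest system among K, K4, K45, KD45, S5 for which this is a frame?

K45

Transitive (axiom 4): yes — every two-step S-path is closed by a direct edge.
Euclidean (axiom 5): yes — any two successors of a common world are S-related.
Serial (axiom D): no — 4 has no S-successor.
Reflexive (axiom T): no — 1 is not related to itself.
So F validates K, K4, K45; KD45 would additionally require S to be serial. The strongest is K45.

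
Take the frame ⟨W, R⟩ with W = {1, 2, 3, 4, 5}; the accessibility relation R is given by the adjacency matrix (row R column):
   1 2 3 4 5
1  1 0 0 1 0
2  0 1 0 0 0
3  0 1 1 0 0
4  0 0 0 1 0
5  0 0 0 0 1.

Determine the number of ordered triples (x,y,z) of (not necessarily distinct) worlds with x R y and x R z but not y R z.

Enumerating: (1,4,1), (3,2,3).

2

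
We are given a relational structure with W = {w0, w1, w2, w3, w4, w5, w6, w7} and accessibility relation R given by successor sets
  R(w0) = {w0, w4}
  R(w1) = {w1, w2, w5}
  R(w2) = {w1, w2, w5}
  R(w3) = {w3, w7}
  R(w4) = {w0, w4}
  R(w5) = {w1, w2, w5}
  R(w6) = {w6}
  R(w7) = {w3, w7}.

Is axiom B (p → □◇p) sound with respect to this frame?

Yes

By correspondence theory, B is valid on a frame iff R is symmetric.
Symmetric: yes — every pair in R has its reverse in R.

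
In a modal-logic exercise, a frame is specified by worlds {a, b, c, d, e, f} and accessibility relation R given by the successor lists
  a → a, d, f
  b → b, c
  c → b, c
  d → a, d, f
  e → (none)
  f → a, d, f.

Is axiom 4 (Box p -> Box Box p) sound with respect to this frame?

Axiom 4 corresponds to the accessibility relation being transitive.
Transitive: yes — every two-step R-path is closed by a direct edge.

Yes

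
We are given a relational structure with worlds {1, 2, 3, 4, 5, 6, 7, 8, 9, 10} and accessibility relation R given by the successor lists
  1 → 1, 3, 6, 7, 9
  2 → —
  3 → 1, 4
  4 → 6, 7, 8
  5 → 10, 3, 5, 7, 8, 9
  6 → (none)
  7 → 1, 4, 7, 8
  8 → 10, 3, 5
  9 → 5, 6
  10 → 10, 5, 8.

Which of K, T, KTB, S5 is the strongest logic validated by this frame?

Reflexive (axiom T): no — 2 is not related to itself.
Symmetric (axiom B): no — 1 R 6 but not 6 R 1.
Euclidean (axiom 5): no — 1 R 3 and 1 R 6, but not 3 R 6.
So F validates K; T would additionally require R to be reflexive. The strongest is K.

K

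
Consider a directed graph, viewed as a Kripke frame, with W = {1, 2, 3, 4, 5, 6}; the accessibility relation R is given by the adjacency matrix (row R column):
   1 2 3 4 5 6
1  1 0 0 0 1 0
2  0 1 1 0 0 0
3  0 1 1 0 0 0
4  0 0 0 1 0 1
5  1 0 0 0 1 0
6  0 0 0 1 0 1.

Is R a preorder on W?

Reflexive: yes — every world is R-related to itself.
Transitive: yes — every two-step R-path is closed by a direct edge.
So R is a preorder.

Yes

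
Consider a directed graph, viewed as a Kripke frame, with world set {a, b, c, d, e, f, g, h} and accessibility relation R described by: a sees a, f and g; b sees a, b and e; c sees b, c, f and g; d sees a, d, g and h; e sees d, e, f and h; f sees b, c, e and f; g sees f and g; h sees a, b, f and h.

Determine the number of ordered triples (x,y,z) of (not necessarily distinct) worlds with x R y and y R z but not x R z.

32

Enumerating: (a,f,b), (a,f,c), (a,f,e), (b,a,f), (b,a,g), (b,e,d), (b,e,f), (b,e,h), (c,b,a), (c,b,e), (c,f,e), (d,a,f), … and 20 more.
Total: 32.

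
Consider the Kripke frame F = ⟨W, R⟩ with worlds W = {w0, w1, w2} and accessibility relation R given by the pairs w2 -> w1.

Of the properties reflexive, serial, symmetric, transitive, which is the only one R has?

Reflexive: no — w0 is not related to itself.
Serial: no — w0 has no R-successor.
Symmetric: no — w2 R w1 but not w1 R w2.
Transitive: yes — every two-step R-path is closed by a direct edge.
Only transitive holds.

transitive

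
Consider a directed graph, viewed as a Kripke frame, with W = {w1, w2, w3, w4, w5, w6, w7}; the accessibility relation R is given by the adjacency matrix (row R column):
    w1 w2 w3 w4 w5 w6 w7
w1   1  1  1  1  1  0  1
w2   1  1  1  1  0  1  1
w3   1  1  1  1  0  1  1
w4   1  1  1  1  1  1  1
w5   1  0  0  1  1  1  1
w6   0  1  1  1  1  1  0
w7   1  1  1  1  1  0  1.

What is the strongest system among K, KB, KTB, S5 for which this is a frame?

Symmetric (axiom B): yes — every pair in R has its reverse in R.
Reflexive (axiom T): yes — every world is R-related to itself.
Euclidean (axiom 5): no — w1 R w2 and w1 R w5, but not w2 R w5.
So F validates K, KB, KTB; S5 would additionally require R to be Euclidean. The strongest is KTB.

KTB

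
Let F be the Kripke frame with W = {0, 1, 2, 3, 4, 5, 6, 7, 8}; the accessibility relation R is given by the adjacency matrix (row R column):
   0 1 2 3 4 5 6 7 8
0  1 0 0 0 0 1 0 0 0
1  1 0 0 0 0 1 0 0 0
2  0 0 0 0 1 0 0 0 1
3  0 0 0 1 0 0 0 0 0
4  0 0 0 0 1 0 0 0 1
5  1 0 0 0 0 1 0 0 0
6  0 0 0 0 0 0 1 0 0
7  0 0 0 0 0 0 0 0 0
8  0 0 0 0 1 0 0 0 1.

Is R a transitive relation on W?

Yes

Transitive: yes — every two-step R-path is closed by a direct edge.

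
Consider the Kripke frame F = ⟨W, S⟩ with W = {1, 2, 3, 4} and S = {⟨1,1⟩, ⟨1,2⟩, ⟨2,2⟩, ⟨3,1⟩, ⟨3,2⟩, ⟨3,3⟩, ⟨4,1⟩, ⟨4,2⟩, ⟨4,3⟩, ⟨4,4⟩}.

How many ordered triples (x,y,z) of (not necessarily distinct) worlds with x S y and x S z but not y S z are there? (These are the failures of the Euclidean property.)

Enumerating: (1,2,1), (3,1,3), (3,2,1), (3,2,3), (4,1,3), (4,1,4), (4,2,1), (4,2,3), (4,2,4), (4,3,4).

10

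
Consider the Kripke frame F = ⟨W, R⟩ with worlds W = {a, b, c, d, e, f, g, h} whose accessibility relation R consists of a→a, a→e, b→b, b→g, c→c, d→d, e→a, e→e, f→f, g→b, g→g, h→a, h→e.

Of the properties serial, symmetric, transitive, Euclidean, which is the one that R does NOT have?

symmetric

Serial: yes — every world has a successor (e.g. a R a).
Symmetric: no — h R a but not a R h.
Transitive: yes — every two-step R-path is closed by a direct edge.
Euclidean: yes — any two successors of a common world are R-related.
Only symmetric fails.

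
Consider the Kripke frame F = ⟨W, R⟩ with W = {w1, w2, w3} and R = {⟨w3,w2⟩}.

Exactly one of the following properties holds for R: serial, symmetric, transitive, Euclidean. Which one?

Serial: no — w1 has no R-successor.
Symmetric: no — w3 R w2 but not w2 R w3.
Transitive: yes — every two-step R-path is closed by a direct edge.
Euclidean: no — w3 R w2 and w3 R w2, but not w2 R w2.
Only transitive holds.

transitive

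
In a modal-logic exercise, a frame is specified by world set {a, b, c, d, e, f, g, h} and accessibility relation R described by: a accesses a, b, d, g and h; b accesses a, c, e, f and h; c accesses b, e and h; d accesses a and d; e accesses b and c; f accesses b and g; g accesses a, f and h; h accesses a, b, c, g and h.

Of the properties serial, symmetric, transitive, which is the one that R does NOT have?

Serial: yes — every world has a successor (e.g. a R a).
Symmetric: yes — every pair in R has its reverse in R.
Transitive: no — a R b and b R c, but not a R c.
Only transitive fails.

transitive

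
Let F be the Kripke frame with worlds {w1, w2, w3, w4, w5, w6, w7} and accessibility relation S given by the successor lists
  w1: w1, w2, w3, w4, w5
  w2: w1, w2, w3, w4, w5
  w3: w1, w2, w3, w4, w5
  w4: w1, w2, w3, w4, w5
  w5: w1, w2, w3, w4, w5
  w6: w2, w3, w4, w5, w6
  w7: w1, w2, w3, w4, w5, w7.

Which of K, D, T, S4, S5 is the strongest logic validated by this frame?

T

Serial (axiom D): yes — every world has a successor (e.g. w1 S w1).
Reflexive (axiom T): yes — every world is S-related to itself.
Transitive (axiom 4): no — w6 S w2 and w2 S w1, but not w6 S w1.
Euclidean (axiom 5): no — w6 S w2 and w6 S w6, but not w2 S w6.
So F validates K, D, T; S4 would additionally require S to be transitive. The strongest is T.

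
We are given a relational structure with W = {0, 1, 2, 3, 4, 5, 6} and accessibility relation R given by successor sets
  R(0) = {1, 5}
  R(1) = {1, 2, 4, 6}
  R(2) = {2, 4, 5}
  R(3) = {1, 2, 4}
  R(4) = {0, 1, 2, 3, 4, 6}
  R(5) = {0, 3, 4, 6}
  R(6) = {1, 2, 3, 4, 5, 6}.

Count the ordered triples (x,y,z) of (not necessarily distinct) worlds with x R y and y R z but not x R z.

Enumerating: (0,1,2), (0,1,4), (0,1,6), (0,5,0), (0,5,3), (0,5,4), (0,5,6), (1,2,5), (1,4,0), (1,4,3), (1,6,3), (1,6,5), … and 26 more.
Total: 38.

38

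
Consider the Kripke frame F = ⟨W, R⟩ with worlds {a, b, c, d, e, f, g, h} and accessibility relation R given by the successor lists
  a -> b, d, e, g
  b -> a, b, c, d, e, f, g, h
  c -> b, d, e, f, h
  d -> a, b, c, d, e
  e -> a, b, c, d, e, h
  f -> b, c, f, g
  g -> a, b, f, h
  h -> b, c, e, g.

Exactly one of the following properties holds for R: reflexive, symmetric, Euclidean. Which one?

Reflexive: no — a is not related to itself.
Symmetric: yes — every pair in R has its reverse in R.
Euclidean: no — a R d and a R g, but not d R g.
Only symmetric holds.

symmetric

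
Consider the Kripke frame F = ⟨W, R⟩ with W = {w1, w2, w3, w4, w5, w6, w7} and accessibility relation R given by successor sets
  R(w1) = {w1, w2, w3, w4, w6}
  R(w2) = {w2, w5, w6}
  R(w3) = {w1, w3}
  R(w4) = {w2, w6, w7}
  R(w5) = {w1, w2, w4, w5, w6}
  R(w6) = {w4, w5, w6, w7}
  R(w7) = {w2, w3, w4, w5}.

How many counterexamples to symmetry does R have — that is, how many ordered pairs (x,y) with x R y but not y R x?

11

Enumerating: (w1,w2), (w1,w4), (w1,w6), (w2,w6), (w4,w2), (w5,w1), (w5,w4), (w6,w7), (w7,w2), (w7,w3), (w7,w5).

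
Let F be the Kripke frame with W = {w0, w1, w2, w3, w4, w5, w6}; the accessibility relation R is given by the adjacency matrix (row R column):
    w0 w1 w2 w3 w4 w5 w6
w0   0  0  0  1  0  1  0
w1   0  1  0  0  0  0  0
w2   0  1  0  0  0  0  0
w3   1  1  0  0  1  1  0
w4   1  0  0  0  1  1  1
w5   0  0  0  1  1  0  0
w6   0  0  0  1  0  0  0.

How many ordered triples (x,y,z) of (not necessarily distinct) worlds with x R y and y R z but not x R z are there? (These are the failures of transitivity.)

20

Enumerating: (w0,w3,w0), (w0,w3,w1), (w0,w3,w4), (w0,w5,w4), (w3,w0,w3), (w3,w4,w6), (w3,w5,w3), (w4,w0,w3), (w4,w5,w3), (w4,w6,w3), (w5,w3,w0), (w5,w3,w1), … and 8 more.
Total: 20.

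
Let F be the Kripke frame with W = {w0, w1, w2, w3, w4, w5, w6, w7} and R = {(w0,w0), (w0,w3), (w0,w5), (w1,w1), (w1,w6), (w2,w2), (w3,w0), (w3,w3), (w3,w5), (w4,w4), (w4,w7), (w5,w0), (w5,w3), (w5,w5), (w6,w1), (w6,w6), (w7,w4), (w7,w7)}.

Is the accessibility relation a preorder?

Yes

Reflexive: yes — every world is R-related to itself.
Transitive: yes — every two-step R-path is closed by a direct edge.
So R is a preorder.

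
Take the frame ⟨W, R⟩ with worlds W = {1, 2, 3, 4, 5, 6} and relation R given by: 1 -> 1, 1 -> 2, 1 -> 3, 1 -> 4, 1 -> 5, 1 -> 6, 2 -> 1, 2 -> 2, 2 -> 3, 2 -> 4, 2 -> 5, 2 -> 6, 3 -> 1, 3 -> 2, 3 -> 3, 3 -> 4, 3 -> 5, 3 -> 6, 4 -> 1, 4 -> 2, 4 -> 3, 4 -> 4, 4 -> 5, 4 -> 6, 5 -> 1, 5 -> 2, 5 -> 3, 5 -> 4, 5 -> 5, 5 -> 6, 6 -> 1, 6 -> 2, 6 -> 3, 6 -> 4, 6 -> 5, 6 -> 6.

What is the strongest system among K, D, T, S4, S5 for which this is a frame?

Serial (axiom D): yes — every world has a successor (e.g. 1 R 1).
Reflexive (axiom T): yes — every world is R-related to itself.
Transitive (axiom 4): yes — every two-step R-path is closed by a direct edge.
Euclidean (axiom 5): yes — any two successors of a common world are R-related.
So F validates K, D, T, S4, S5. The strongest is S5.

S5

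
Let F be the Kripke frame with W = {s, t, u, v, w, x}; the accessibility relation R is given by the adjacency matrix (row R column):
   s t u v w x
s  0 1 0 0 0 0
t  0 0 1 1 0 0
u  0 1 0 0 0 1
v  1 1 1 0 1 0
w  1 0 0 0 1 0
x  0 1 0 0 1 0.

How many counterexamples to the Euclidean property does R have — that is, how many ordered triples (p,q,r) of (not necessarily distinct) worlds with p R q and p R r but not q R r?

Enumerating: (s,t,t), (t,u,u), (t,u,v), (t,v,v), (u,t,t), (u,t,x), (u,x,x), (v,s,s), (v,s,u), (v,s,w), (v,t,s), (v,t,t), … and 11 more.
Total: 23.

23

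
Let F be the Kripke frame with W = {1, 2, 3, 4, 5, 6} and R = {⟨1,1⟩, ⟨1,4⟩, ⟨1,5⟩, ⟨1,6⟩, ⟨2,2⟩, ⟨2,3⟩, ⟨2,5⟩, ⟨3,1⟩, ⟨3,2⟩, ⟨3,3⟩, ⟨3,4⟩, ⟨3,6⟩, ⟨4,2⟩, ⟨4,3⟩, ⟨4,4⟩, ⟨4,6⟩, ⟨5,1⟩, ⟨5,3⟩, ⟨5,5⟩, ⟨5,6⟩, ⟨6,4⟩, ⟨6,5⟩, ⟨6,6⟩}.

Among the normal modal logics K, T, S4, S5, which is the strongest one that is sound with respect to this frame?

T

Reflexive (axiom T): yes — every world is R-related to itself.
Transitive (axiom 4): no — 1 R 4 and 4 R 2, but not 1 R 2.
Euclidean (axiom 5): no — 1 R 4 and 1 R 5, but not 4 R 5.
So F validates K, T; S4 would additionally require R to be transitive. The strongest is T.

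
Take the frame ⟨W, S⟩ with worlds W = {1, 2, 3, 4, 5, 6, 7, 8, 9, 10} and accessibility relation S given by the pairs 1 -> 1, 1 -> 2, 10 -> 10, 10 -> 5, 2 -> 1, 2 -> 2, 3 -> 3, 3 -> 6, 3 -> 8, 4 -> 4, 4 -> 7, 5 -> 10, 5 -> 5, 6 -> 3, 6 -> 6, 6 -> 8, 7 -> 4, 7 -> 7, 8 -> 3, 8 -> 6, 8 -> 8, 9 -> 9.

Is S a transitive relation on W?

Yes

Transitive: yes — every two-step S-path is closed by a direct edge.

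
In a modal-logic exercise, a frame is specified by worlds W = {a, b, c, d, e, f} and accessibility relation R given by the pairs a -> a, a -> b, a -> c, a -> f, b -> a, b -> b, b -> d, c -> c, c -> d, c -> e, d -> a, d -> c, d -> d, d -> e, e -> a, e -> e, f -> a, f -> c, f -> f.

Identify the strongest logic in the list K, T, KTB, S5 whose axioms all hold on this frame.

T

Reflexive (axiom T): yes — every world is R-related to itself.
Symmetric (axiom B): no — a R c but not c R a.
Euclidean (axiom 5): no — a R b and a R c, but not b R c.
So F validates K, T; KTB would additionally require R to be symmetric. The strongest is T.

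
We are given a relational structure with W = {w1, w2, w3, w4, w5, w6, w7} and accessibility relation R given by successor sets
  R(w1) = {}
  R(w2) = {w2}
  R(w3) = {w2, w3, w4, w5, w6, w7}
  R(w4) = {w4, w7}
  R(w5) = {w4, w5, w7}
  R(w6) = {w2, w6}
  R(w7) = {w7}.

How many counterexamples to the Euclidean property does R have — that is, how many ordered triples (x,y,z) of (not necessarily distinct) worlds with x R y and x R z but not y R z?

Enumerating: (w3,w2,w3), (w3,w2,w4), (w3,w2,w5), (w3,w2,w6), (w3,w2,w7), (w3,w4,w2), (w3,w4,w3), (w3,w4,w5), (w3,w4,w6), (w3,w5,w2), (w3,w5,w3), (w3,w5,w6), … and 14 more.
Total: 26.

26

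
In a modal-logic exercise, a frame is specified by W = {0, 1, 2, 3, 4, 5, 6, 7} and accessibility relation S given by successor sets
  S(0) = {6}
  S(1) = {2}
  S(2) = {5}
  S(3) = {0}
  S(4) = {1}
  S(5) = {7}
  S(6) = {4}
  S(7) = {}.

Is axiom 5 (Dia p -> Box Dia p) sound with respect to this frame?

The schema 5 characterises exactly the Euclidean frames.
Euclidean: no — 0 S 6 and 0 S 6, but not 6 S 6.

No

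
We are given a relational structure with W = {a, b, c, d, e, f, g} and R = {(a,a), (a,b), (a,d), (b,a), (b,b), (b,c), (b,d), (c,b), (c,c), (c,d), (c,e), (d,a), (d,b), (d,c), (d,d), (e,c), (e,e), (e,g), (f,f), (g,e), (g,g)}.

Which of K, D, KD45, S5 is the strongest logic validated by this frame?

Serial (axiom D): yes — every world has a successor (e.g. a R a).
Euclidean (axiom 5): no — b R a and b R c, but not a R c.
Transitive (axiom 4): no — a R b and b R c, but not a R c.
Reflexive (axiom T): yes — every world is R-related to itself.
So F validates K, D; KD45 would additionally require R to be Euclidean and transitive. The strongest is D.

D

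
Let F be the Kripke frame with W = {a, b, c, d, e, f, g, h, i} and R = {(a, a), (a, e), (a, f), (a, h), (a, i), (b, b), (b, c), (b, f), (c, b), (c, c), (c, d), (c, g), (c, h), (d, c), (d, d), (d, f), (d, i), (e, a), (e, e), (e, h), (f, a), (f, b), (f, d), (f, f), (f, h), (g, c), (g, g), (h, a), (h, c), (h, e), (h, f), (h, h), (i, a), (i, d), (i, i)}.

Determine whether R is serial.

Serial: yes — every world has a successor (e.g. a R a).

Yes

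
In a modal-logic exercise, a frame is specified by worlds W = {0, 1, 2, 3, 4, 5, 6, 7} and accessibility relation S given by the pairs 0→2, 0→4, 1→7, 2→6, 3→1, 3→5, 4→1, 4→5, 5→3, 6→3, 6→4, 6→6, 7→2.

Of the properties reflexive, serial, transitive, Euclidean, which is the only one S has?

serial

Reflexive: no — 0 is not related to itself.
Serial: yes — every world has a successor (e.g. 0 S 2).
Transitive: no — 0 S 2 and 2 S 6, but not 0 S 6.
Euclidean: no — 0 S 2 and 0 S 4, but not 2 S 4.
Only serial holds.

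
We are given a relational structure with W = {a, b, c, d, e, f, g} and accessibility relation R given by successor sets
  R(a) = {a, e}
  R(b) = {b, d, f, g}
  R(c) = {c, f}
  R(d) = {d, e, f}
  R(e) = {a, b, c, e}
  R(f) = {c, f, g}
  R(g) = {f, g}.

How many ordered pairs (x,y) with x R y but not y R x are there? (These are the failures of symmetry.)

Enumerating: (b,d), (b,f), (b,g), (d,e), (d,f), (e,b), (e,c).

7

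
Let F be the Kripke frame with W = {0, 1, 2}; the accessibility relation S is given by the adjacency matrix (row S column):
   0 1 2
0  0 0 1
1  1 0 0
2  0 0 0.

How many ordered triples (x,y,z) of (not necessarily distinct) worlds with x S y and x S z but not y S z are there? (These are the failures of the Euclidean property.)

2

Enumerating: (0,2,2), (1,0,0).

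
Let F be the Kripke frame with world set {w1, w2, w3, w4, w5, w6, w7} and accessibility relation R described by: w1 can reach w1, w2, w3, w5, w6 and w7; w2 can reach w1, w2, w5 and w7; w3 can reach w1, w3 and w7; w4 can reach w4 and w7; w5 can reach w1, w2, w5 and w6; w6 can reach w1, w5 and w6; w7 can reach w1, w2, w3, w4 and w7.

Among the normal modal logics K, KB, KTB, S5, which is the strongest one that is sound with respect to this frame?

Symmetric (axiom B): yes — every pair in R has its reverse in R.
Reflexive (axiom T): yes — every world is R-related to itself.
Euclidean (axiom 5): no — w1 R w2 and w1 R w3, but not w2 R w3.
So F validates K, KB, KTB; S5 would additionally require R to be Euclidean. The strongest is KTB.

KTB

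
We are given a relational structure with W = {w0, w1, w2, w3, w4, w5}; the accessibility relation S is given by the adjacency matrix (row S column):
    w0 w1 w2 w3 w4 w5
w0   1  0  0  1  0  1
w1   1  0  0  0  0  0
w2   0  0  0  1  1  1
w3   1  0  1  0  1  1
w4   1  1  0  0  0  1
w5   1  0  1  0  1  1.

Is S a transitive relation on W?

Transitive: no — w0 S w3 and w3 S w2, but not w0 S w2.

No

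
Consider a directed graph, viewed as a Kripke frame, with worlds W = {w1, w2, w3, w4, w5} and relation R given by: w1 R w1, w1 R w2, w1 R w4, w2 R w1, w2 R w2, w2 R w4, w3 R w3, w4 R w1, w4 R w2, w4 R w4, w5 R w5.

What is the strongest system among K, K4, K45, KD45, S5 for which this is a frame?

S5

Transitive (axiom 4): yes — every two-step R-path is closed by a direct edge.
Euclidean (axiom 5): yes — any two successors of a common world are R-related.
Serial (axiom D): yes — every world has a successor (e.g. w1 R w1).
Reflexive (axiom T): yes — every world is R-related to itself.
So F validates K, K4, K45, KD45, S5. The strongest is S5.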